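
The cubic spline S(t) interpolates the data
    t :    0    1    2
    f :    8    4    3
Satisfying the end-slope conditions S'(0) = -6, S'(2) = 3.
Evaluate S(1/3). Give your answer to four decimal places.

6.2963

With M_i denoting the second derivative at x_i, h_i = 1, 1, and Δ_i = (y_(i+1) − y_i)/h_i = -4, -1:
  1·M_0 + 4·M_1 + 1·M_2 = 6(Δ_1 - Δ_0) = 18
Clamped end conditions give two more equations: 2h_0·M_0 + h_0·M_1 = 6(Δ_0 - S'(0)) = 12 and h_1·M_1 + 2h_1·M_2 = 6(S'(2) - Δ_1) = 24.
Forward elimination and back-substitution give M_0 = 6, M_1 = 0, M_2 = 12.
On [0, 1], S(t) = 8 - 6·t + 3·t² - 1·t³.
With t = 1/3: S(1/3) = 170/27.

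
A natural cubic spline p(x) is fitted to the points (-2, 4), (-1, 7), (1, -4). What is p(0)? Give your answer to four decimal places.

3.6250

Let σ_i = p''(x_i). Step sizes h_i = 1, 2; slopes of the chords Δ_i = (y_(i+1) - y_i)/h_i = 3, -11/2.
  1·σ_0 + 6·σ_1 + 2·σ_2 = 6(Δ_1 - Δ_0) = -51
Natural end conditions: σ_0 = σ_2 = 0.
Forward elimination and back-substitution give σ_0 = 0, σ_1 = -17/2, σ_2 = 0.
On [-1, 1], p(x) = 7 + 1/6·(x + 1) - 17/4·(x + 1)² + 17/24·(x + 1)³.
With (x + 1) = 1: p(0) = 29/8.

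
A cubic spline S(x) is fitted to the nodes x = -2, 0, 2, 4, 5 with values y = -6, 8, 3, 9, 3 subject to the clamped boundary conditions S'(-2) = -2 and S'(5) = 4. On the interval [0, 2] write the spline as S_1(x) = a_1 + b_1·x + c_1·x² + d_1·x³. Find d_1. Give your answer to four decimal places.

Put M_i = S'' at the i-th knot. Here h = (2, 2, 2, 1) and Δ = (7, -5/2, 3, -6), so the interior equations h_(i-1)·M_(i-1) + 2(h_(i-1)+h_i)·M_i + h_i·M_(i+1) = 6(Δ_i − Δ_(i-1)) read
  2·M_0 + 8·M_1 + 2·M_2 = 6(Δ_1 - Δ_0) = -57
  2·M_1 + 8·M_2 + 2·M_3 = 6(Δ_2 - Δ_1) = 33
  2·M_2 + 6·M_3 + 1·M_4 = 6(Δ_3 - Δ_2) = -54
Clamped end conditions give two more equations: 2h_0·M_0 + h_0·M_1 = 6(Δ_0 - S'(-2)) = 54 and h_3·M_3 + 2h_3·M_4 = 6(S'(5) - Δ_3) = 60.
Solving the tridiagonal system: M_0 = 3675/172, M_1 = -1353/86, M_2 = 2247/172, M_3 = -861/43, M_4 = 3441/86.
On [0, 2], with S_1(x) = a_1 + b_1·x + c_1·x² + d_1·x³: c_1 = M_1/2 = -1353/172, d_1 = (M_2 - M_1)/(6h_1) = 1651/688, b_1 = Δ_1 - h_1(2M_1 + M_2)/6 = 625/172.

2.3997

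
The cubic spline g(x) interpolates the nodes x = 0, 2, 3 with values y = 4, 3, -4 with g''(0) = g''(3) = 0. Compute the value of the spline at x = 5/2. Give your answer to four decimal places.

-0.0938

Put M_i = g'' at the i-th knot. Here h = (2, 1) and Δ = (-1/2, -7), so the interior equations h_(i-1)·M_(i-1) + 2(h_(i-1)+h_i)·M_i + h_i·M_(i+1) = 6(Δ_i − Δ_(i-1)) read
  2·M_0 + 6·M_1 + 1·M_2 = 6(Δ_1 - Δ_0) = -39
Natural end conditions: M_0 = M_2 = 0.
Hence M_0 = 0, M_1 = -13/2, M_2 = 0.
On [2, 3], g(x) = 3 - 29/6·(x - 2) - 13/4·(x - 2)² + 13/12·(x - 2)³.
With (x - 2) = 1/2: g(5/2) = -3/32.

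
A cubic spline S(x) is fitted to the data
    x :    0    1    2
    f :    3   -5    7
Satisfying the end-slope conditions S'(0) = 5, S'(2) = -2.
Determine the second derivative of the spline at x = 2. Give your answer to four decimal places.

-75.5000

Put M_i = S'' at the i-th knot. Here h = (1, 1) and Δ = (-8, 12), so the interior equations h_(i-1)·M_(i-1) + 2(h_(i-1)+h_i)·M_i + h_i·M_(i+1) = 6(Δ_i − Δ_(i-1)) read
  1·M_0 + 4·M_1 + 1·M_2 = 6(Δ_1 - Δ_0) = 120
Clamped end conditions give two more equations: 2h_0·M_0 + h_0·M_1 = 6(Δ_0 - S'(0)) = -78 and h_1·M_1 + 2h_1·M_2 = 6(S'(2) - Δ_1) = -84.
Solving the tridiagonal system: M_0 = -145/2, M_1 = 67, M_2 = -151/2.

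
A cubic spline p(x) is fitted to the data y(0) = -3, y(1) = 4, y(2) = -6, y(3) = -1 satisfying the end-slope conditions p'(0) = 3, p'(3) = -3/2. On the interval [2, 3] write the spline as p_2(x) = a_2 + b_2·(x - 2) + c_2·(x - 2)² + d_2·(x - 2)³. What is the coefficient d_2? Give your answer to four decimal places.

Put σ_i = p'' at the i-th knot. Here h = (1, 1, 1) and Δ = (7, -10, 5), so the interior equations h_(i-1)·σ_(i-1) + 2(h_(i-1)+h_i)·σ_i + h_i·σ_(i+1) = 6(Δ_i − Δ_(i-1)) read
  1·σ_0 + 4·σ_1 + 1·σ_2 = 6(Δ_1 - Δ_0) = -102
  1·σ_1 + 4·σ_2 + 1·σ_3 = 6(Δ_2 - Δ_1) = 90
Clamped end conditions give two more equations: 2h_0·σ_0 + h_0·σ_1 = 6(Δ_0 - p'(0)) = 24 and h_2·σ_2 + 2h_2·σ_3 = 6(p'(3) - Δ_2) = -39.
Solving: σ_0 = 173/5, σ_1 = -226/5, σ_2 = 221/5, σ_3 = -208/5.
On [2, 3], with p_2(x) = a_2 + b_2·(x - 2) + c_2·(x - 2)² + d_2·(x - 2)³: c_2 = σ_2/2 = 221/10, d_2 = (σ_3 - σ_2)/(6h_2) = -143/10, b_2 = Δ_2 - h_2(2σ_2 + σ_3)/6 = -14/5.

-14.3000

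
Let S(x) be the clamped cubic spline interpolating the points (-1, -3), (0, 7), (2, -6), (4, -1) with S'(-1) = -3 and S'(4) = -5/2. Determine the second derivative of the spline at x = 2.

19

Write M_i for S''(x_i). With h_i = 1, 2, 2 and divided differences Δ_i = 10, -13/2, 5/2, the continuity of S' gives the tridiagonal system
  1·M_0 + 6·M_1 + 2·M_2 = 6(Δ_1 - Δ_0) = -99
  2·M_1 + 8·M_2 + 2·M_3 = 6(Δ_2 - Δ_1) = 54
Clamped end conditions give two more equations: 2h_0·M_0 + h_0·M_1 = 6(Δ_0 - S'(-1)) = 78 and h_2·M_2 + 2h_2·M_3 = 6(S'(4) - Δ_2) = -30.
Hence M_0 = 55, M_1 = -32, M_2 = 19, M_3 = -17.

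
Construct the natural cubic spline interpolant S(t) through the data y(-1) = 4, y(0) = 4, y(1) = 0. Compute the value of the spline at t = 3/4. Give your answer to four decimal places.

1.2344

Let M_i = S''(x_i). Step sizes h_i = 1, 1; slopes of the chords Δ_i = (y_(i+1) - y_i)/h_i = 0, -4.
  1·M_0 + 4·M_1 + 1·M_2 = 6(Δ_1 - Δ_0) = -24
Natural end conditions: M_0 = M_2 = 0.
Forward elimination and back-substitution give M_0 = 0, M_1 = -6, M_2 = 0.
On [0, 1], S(t) = 4 - 2·t - 3·t² + 1·t³.
With t = 3/4: S(3/4) = 79/64.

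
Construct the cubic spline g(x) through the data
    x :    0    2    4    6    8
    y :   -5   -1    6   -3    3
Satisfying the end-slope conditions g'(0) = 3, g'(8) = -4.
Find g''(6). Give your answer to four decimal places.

12.3571

Write σ_i for g''(x_i). With h_i = 2, 2, 2, 2 and divided differences Δ_i = 2, 7/2, -9/2, 3, the continuity of g' gives the tridiagonal system
  2·σ_0 + 8·σ_1 + 2·σ_2 = 6(Δ_1 - Δ_0) = 9
  2·σ_1 + 8·σ_2 + 2·σ_3 = 6(Δ_2 - Δ_1) = -48
  2·σ_2 + 8·σ_3 + 2·σ_4 = 6(Δ_3 - Δ_2) = 45
Clamped end conditions give two more equations: 2h_0·σ_0 + h_0·σ_1 = 6(Δ_0 - g'(0)) = -6 and h_3·σ_3 + 2h_3·σ_4 = 6(g'(8) - Δ_3) = -42.
Forward elimination and back-substitution give σ_0 = -107/28, σ_1 = 65/14, σ_2 = -41/4, σ_3 = 173/14, σ_4 = -467/28.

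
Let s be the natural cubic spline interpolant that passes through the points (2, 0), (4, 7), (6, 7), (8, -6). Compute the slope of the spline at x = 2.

4

Write M_i for s''(x_i). With h_i = 2, 2, 2 and divided differences Δ_i = 7/2, 0, -13/2, the continuity of s' gives the tridiagonal system
  2·M_0 + 8·M_1 + 2·M_2 = 6(Δ_1 - Δ_0) = -21
  2·M_1 + 8·M_2 + 2·M_3 = 6(Δ_2 - Δ_1) = -39
Natural end conditions: M_0 = M_3 = 0.
Solving the tridiagonal system: M_0 = 0, M_1 = -3/2, M_2 = -9/2, M_3 = 0.
On [2, 4], s'(x) = b_0 + 2c_0·(x - 2) + 3d_0·(x - 2)² with b_0 = Δ_0 - h_0(2M_0 + M_1)/6 = 4, c_0 = M_0/2 = 0, d_0 = (M_1 - M_0)/(6h_0) = -1/8. So s'(2) = 4.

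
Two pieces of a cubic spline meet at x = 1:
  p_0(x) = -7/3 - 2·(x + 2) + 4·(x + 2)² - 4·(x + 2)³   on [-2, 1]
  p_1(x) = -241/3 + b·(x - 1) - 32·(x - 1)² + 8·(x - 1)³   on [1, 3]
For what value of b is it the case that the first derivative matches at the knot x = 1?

p_0'(x) = -2 + 8·(x + 2) - 12·(x + 2)², so p_0'(1) = -86. On the right, p_1'(1) = b, so b = -86.

-86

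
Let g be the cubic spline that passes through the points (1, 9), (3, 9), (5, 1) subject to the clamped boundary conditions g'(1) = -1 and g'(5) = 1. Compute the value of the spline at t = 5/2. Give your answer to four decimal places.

With m_i denoting the second derivative at x_i, h_i = 2, 2, and Δ_i = (y_(i+1) − y_i)/h_i = 0, -4:
  2·m_0 + 8·m_1 + 2·m_2 = 6(Δ_1 - Δ_0) = -24
Clamped end conditions give two more equations: 2h_0·m_0 + h_0·m_1 = 6(Δ_0 - g'(1)) = 6 and h_1·m_1 + 2h_1·m_2 = 6(g'(5) - Δ_1) = 30.
Hence m_0 = 5, m_1 = -7, m_2 = 11.
On [1, 3], g(t) = 9 - 1·(t - 1) + 5/2·(t - 1)² - 1·(t - 1)³.
With (t - 1) = 3/2: g(5/2) = 39/4.

9.7500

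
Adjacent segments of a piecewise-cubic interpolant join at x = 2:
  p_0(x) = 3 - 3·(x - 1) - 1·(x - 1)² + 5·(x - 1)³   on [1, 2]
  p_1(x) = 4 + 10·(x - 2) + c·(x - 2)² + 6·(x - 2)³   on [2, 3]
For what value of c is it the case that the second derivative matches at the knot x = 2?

p_0''(x) = -2 + 30·(x - 1), so p_0''(2) = 28. On the right, p_1''(2) = 2c, so c = 14.

14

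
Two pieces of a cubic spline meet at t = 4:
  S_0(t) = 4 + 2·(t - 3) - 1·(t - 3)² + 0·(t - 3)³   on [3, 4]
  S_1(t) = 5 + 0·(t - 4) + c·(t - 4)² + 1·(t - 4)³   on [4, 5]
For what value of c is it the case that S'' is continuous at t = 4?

S_0''(t) = -2 + 0·(t - 3), so S_0''(4) = -2. On the right, S_1''(4) = 2c, so c = -1.

-1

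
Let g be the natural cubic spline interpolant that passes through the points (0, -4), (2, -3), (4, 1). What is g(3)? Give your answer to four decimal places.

Put M_i = g'' at the i-th knot. Here h = (2, 2) and Δ = (1/2, 2), so the interior equations h_(i-1)·M_(i-1) + 2(h_(i-1)+h_i)·M_i + h_i·M_(i+1) = 6(Δ_i − Δ_(i-1)) read
  2·M_0 + 8·M_1 + 2·M_2 = 6(Δ_1 - Δ_0) = 9
Natural end conditions: M_0 = M_2 = 0.
Solving: M_0 = 0, M_1 = 9/8, M_2 = 0.
On [2, 4], g(x) = -3 + 5/4·(x - 2) + 9/16·(x - 2)² - 3/32·(x - 2)³.
With (x - 2) = 1: g(3) = -41/32.

-1.2813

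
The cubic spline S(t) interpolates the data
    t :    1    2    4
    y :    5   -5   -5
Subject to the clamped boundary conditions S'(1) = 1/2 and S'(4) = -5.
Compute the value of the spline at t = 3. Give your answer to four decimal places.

Put σ_i = S'' at the i-th knot. Here h = (1, 2) and Δ = (-10, 0), so the interior equations h_(i-1)·σ_(i-1) + 2(h_(i-1)+h_i)·σ_i + h_i·σ_(i+1) = 6(Δ_i − Δ_(i-1)) read
  1·σ_0 + 6·σ_1 + 2·σ_2 = 6(Δ_1 - Δ_0) = 60
Clamped end conditions give two more equations: 2h_0·σ_0 + h_0·σ_1 = 6(Δ_0 - S'(1)) = -63 and h_1·σ_1 + 2h_1·σ_2 = 6(S'(4) - Δ_1) = -30.
Forward elimination and back-substitution give σ_0 = -130/3, σ_1 = 71/3, σ_2 = -58/3.
On [2, 4], S(t) = -5 - 28/3·(t - 2) + 71/6·(t - 2)² - 43/12·(t - 2)³.
With (t - 2) = 1: S(3) = -73/12.

-6.0833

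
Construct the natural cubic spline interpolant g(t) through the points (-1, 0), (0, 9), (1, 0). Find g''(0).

Write m_i for g''(x_i). With h_i = 1, 1 and divided differences Δ_i = 9, -9, the continuity of g' gives the tridiagonal system
  1·m_0 + 4·m_1 + 1·m_2 = 6(Δ_1 - Δ_0) = -108
Natural end conditions: m_0 = m_2 = 0.
Solving the tridiagonal system: m_0 = 0, m_1 = -27, m_2 = 0.

-27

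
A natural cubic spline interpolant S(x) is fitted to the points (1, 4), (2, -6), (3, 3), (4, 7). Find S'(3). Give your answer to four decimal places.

Put M_i = S'' at the i-th knot. Here h = (1, 1, 1) and Δ = (-10, 9, 4), so the interior equations h_(i-1)·M_(i-1) + 2(h_(i-1)+h_i)·M_i + h_i·M_(i+1) = 6(Δ_i − Δ_(i-1)) read
  1·M_0 + 4·M_1 + 1·M_2 = 6(Δ_1 - Δ_0) = 114
  1·M_1 + 4·M_2 + 1·M_3 = 6(Δ_2 - Δ_1) = -30
Natural end conditions: M_0 = M_3 = 0.
Solving: M_0 = 0, M_1 = 162/5, M_2 = -78/5, M_3 = 0.
On [3, 4], S'(x) = b_2 + 2c_2·(x - 3) + 3d_2·(x - 3)² with b_2 = Δ_2 - h_2(2M_2 + M_3)/6 = 46/5, c_2 = M_2/2 = -39/5, d_2 = (M_3 - M_2)/(6h_2) = 13/5. So S'(3) = 46/5.

9.2000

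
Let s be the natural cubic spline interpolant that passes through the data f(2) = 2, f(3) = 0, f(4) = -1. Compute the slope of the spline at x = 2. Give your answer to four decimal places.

-2.2500

With m_i denoting the second derivative at x_i, h_i = 1, 1, and Δ_i = (y_(i+1) − y_i)/h_i = -2, -1:
  1·m_0 + 4·m_1 + 1·m_2 = 6(Δ_1 - Δ_0) = 6
Natural end conditions: m_0 = m_2 = 0.
Forward elimination and back-substitution give m_0 = 0, m_1 = 3/2, m_2 = 0.
On [2, 3], s'(x) = b_0 + 2c_0·(x - 2) + 3d_0·(x - 2)² with b_0 = Δ_0 - h_0(2m_0 + m_1)/6 = -9/4, c_0 = m_0/2 = 0, d_0 = (m_1 - m_0)/(6h_0) = 1/4. So s'(2) = -9/4.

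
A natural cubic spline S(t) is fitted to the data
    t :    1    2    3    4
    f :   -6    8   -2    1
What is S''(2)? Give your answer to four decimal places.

-43.6000

Put m_i = S'' at the i-th knot. Here h = (1, 1, 1) and Δ = (14, -10, 3), so the interior equations h_(i-1)·m_(i-1) + 2(h_(i-1)+h_i)·m_i + h_i·m_(i+1) = 6(Δ_i − Δ_(i-1)) read
  1·m_0 + 4·m_1 + 1·m_2 = 6(Δ_1 - Δ_0) = -144
  1·m_1 + 4·m_2 + 1·m_3 = 6(Δ_2 - Δ_1) = 78
Natural end conditions: m_0 = m_3 = 0.
Solving: m_0 = 0, m_1 = -218/5, m_2 = 152/5, m_3 = 0.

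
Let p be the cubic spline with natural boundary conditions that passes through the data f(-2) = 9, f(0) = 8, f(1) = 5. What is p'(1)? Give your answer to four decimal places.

With m_i denoting the second derivative at x_i, h_i = 2, 1, and Δ_i = (y_(i+1) − y_i)/h_i = -1/2, -3:
  2·m_0 + 6·m_1 + 1·m_2 = 6(Δ_1 - Δ_0) = -15
Natural end conditions: m_0 = m_2 = 0.
Solving the tridiagonal system: m_0 = 0, m_1 = -5/2, m_2 = 0.
On [0, 1], p'(t) = b_1 + 2c_1·t + 3d_1·t² with b_1 = Δ_1 - h_1(2m_1 + m_2)/6 = -13/6, c_1 = m_1/2 = -5/4, d_1 = (m_2 - m_1)/(6h_1) = 5/12. So p'(1) = -41/12.

-3.4167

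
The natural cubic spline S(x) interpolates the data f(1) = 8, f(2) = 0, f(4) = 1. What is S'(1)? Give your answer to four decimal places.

Let M_i = S''(x_i). Step sizes h_i = 1, 2; slopes of the chords Δ_i = (y_(i+1) - y_i)/h_i = -8, 1/2.
  1·M_0 + 6·M_1 + 2·M_2 = 6(Δ_1 - Δ_0) = 51
Natural end conditions: M_0 = M_2 = 0.
Forward elimination and back-substitution give M_0 = 0, M_1 = 17/2, M_2 = 0.
On [1, 2], S'(x) = b_0 + 2c_0·(x - 1) + 3d_0·(x - 1)² with b_0 = Δ_0 - h_0(2M_0 + M_1)/6 = -113/12, c_0 = M_0/2 = 0, d_0 = (M_1 - M_0)/(6h_0) = 17/12. So S'(1) = -113/12.

-9.4167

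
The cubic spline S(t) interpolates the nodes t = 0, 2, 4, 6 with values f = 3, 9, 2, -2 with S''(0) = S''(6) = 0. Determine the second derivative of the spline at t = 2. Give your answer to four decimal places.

Put M_i = S'' at the i-th knot. Here h = (2, 2, 2) and Δ = (3, -7/2, -2), so the interior equations h_(i-1)·M_(i-1) + 2(h_(i-1)+h_i)·M_i + h_i·M_(i+1) = 6(Δ_i − Δ_(i-1)) read
  2·M_0 + 8·M_1 + 2·M_2 = 6(Δ_1 - Δ_0) = -39
  2·M_1 + 8·M_2 + 2·M_3 = 6(Δ_2 - Δ_1) = 9
Natural end conditions: M_0 = M_3 = 0.
Solving: M_0 = 0, M_1 = -11/2, M_2 = 5/2, M_3 = 0.

-5.5000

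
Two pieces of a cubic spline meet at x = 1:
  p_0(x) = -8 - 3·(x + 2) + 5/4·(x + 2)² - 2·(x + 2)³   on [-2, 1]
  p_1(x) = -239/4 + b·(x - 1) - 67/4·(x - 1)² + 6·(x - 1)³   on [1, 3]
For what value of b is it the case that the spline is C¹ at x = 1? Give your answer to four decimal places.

p_0'(x) = -3 + 5/2·(x + 2) - 6·(x + 2)², so p_0'(1) = -99/2. On the right, p_1'(1) = b, so b = -99/2.

-49.5000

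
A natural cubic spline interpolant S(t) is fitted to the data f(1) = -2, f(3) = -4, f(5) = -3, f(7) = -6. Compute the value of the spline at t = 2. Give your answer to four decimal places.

Put M_i = S'' at the i-th knot. Here h = (2, 2, 2) and Δ = (-1, 1/2, -3/2), so the interior equations h_(i-1)·M_(i-1) + 2(h_(i-1)+h_i)·M_i + h_i·M_(i+1) = 6(Δ_i − Δ_(i-1)) read
  2·M_0 + 8·M_1 + 2·M_2 = 6(Δ_1 - Δ_0) = 9
  2·M_1 + 8·M_2 + 2·M_3 = 6(Δ_2 - Δ_1) = -12
Natural end conditions: M_0 = M_3 = 0.
Forward elimination and back-substitution give M_0 = 0, M_1 = 8/5, M_2 = -19/10, M_3 = 0.
On [1, 3], S(t) = -2 - 23/15·(t - 1) + 0·(t - 1)² + 2/15·(t - 1)³.
With (t - 1) = 1: S(2) = -17/5.

-3.4000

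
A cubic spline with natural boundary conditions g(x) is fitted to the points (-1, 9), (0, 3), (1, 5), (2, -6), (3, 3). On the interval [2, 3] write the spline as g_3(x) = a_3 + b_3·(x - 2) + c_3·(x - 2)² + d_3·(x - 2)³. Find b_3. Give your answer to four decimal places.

Put m_i = g'' at the i-th knot. Here h = (1, 1, 1, 1) and Δ = (-6, 2, -11, 9), so the interior equations h_(i-1)·m_(i-1) + 2(h_(i-1)+h_i)·m_i + h_i·m_(i+1) = 6(Δ_i − Δ_(i-1)) read
  1·m_0 + 4·m_1 + 1·m_2 = 6(Δ_1 - Δ_0) = 48
  1·m_1 + 4·m_2 + 1·m_3 = 6(Δ_2 - Δ_1) = -78
  1·m_2 + 4·m_3 + 1·m_4 = 6(Δ_3 - Δ_2) = 120
Natural end conditions: m_0 = m_4 = 0.
Forward elimination and back-substitution give m_0 = 0, m_1 = 144/7, m_2 = -240/7, m_3 = 270/7, m_4 = 0.
On [2, 3], with g_3(x) = a_3 + b_3·(x - 2) + c_3·(x - 2)² + d_3·(x - 2)³: c_3 = m_3/2 = 135/7, d_3 = (m_4 - m_3)/(6h_3) = -45/7, b_3 = Δ_3 - h_3(2m_3 + m_4)/6 = -27/7.

-3.8571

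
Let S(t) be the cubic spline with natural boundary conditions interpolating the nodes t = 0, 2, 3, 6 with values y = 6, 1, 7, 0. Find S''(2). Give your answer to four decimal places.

9.7447

Put M_i = S'' at the i-th knot. Here h = (2, 1, 3) and Δ = (-5/2, 6, -7/3), so the interior equations h_(i-1)·M_(i-1) + 2(h_(i-1)+h_i)·M_i + h_i·M_(i+1) = 6(Δ_i − Δ_(i-1)) read
  2·M_0 + 6·M_1 + 1·M_2 = 6(Δ_1 - Δ_0) = 51
  1·M_1 + 8·M_2 + 3·M_3 = 6(Δ_2 - Δ_1) = -50
Natural end conditions: M_0 = M_3 = 0.
Forward elimination and back-substitution give M_0 = 0, M_1 = 458/47, M_2 = -351/47, M_3 = 0.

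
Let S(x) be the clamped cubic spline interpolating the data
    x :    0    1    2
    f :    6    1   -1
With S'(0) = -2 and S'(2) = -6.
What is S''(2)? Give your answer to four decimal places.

Let M_i = S''(x_i). Step sizes h_i = 1, 1; slopes of the chords Δ_i = (y_(i+1) - y_i)/h_i = -5, -2.
  1·M_0 + 4·M_1 + 1·M_2 = 6(Δ_1 - Δ_0) = 18
Clamped end conditions give two more equations: 2h_0·M_0 + h_0·M_1 = 6(Δ_0 - S'(0)) = -18 and h_1·M_1 + 2h_1·M_2 = 6(S'(2) - Δ_1) = -24.
Forward elimination and back-substitution give M_0 = -31/2, M_1 = 13, M_2 = -37/2.

-18.5000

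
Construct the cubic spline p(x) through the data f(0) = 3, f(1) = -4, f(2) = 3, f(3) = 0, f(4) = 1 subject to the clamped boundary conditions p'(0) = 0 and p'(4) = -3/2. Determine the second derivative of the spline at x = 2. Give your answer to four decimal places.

Let M_i = p''(x_i). Step sizes h_i = 1, 1, 1, 1; slopes of the chords Δ_i = (y_(i+1) - y_i)/h_i = -7, 7, -3, 1.
  1·M_0 + 4·M_1 + 1·M_2 = 6(Δ_1 - Δ_0) = 84
  1·M_1 + 4·M_2 + 1·M_3 = 6(Δ_2 - Δ_1) = -60
  1·M_2 + 4·M_3 + 1·M_4 = 6(Δ_3 - Δ_2) = 24
Clamped end conditions give two more equations: 2h_0·M_0 + h_0·M_1 = 6(Δ_0 - p'(0)) = -42 and h_3·M_3 + 2h_3·M_4 = 6(p'(4) - Δ_3) = -15.
Forward elimination and back-substitution give M_0 = -321/8, M_1 = 153/4, M_2 = -231/8, M_3 = 69/4, M_4 = -129/8.

-28.8750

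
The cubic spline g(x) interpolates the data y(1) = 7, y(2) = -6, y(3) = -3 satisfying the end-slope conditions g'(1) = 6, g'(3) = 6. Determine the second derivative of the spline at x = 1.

Let σ_i = g''(x_i). Step sizes h_i = 1, 1; slopes of the chords Δ_i = (y_(i+1) - y_i)/h_i = -13, 3.
  1·σ_0 + 4·σ_1 + 1·σ_2 = 6(Δ_1 - Δ_0) = 96
Clamped end conditions give two more equations: 2h_0·σ_0 + h_0·σ_1 = 6(Δ_0 - g'(1)) = -114 and h_1·σ_1 + 2h_1·σ_2 = 6(g'(3) - Δ_1) = 18.
Forward elimination and back-substitution give σ_0 = -81, σ_1 = 48, σ_2 = -15.

-81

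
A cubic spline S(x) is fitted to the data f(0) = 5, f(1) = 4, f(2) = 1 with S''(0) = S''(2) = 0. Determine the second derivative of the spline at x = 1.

-3

Put M_i = S'' at the i-th knot. Here h = (1, 1) and Δ = (-1, -3), so the interior equations h_(i-1)·M_(i-1) + 2(h_(i-1)+h_i)·M_i + h_i·M_(i+1) = 6(Δ_i − Δ_(i-1)) read
  1·M_0 + 4·M_1 + 1·M_2 = 6(Δ_1 - Δ_0) = -12
Natural end conditions: M_0 = M_2 = 0.
Forward elimination and back-substitution give M_0 = 0, M_1 = -3, M_2 = 0.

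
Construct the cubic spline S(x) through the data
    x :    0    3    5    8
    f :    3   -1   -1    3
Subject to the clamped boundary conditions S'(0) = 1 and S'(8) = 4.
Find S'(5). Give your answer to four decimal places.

Put M_i = S'' at the i-th knot. Here h = (3, 2, 3) and Δ = (-4/3, 0, 4/3), so the interior equations h_(i-1)·M_(i-1) + 2(h_(i-1)+h_i)·M_i + h_i·M_(i+1) = 6(Δ_i − Δ_(i-1)) read
  3·M_0 + 10·M_1 + 2·M_2 = 6(Δ_1 - Δ_0) = 8
  2·M_1 + 10·M_2 + 3·M_3 = 6(Δ_2 - Δ_1) = 8
Clamped end conditions give two more equations: 2h_0·M_0 + h_0·M_1 = 6(Δ_0 - S'(0)) = -14 and h_2·M_2 + 2h_2·M_3 = 6(S'(8) - Δ_2) = 16.
Forward elimination and back-substitution give M_0 = -892/273, M_1 = 170/91, M_2 = -40/91, M_3 = 788/273.
On [5, 8], S'(x) = b_2 + 2c_2·(x - 5) + 3d_2·(x - 5)² with b_2 = Δ_2 - h_2(2M_2 + M_3)/6 = 30/91, c_2 = M_2/2 = -20/91, d_2 = (M_3 - M_2)/(6h_2) = 454/2457. So S'(5) = 30/91.

0.3297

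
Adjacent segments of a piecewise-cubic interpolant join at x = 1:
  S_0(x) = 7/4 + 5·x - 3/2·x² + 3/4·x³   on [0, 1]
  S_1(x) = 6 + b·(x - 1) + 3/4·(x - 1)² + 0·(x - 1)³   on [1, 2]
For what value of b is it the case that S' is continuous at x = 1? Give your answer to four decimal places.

S_0'(x) = 5 - 3·x + 9/4·x², so S_0'(1) = 17/4. On the right, S_1'(1) = b, so b = 17/4.

4.2500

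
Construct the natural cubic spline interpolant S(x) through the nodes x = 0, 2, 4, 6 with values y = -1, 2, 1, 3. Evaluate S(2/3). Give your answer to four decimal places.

Write m_i for S''(x_i). With h_i = 2, 2, 2 and divided differences Δ_i = 3/2, -1/2, 1, the continuity of S' gives the tridiagonal system
  2·m_0 + 8·m_1 + 2·m_2 = 6(Δ_1 - Δ_0) = -12
  2·m_1 + 8·m_2 + 2·m_3 = 6(Δ_2 - Δ_1) = 9
Natural end conditions: m_0 = m_3 = 0.
Solving the tridiagonal system: m_0 = 0, m_1 = -19/10, m_2 = 8/5, m_3 = 0.
On [0, 2], S(x) = -1 + 32/15·x + 0·x² - 19/120·x³.
With x = 2/3: S(2/3) = 152/405.

0.3753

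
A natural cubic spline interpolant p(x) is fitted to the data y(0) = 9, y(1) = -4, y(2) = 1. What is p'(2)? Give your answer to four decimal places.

9.5000

Let σ_i = p''(x_i). Step sizes h_i = 1, 1; slopes of the chords Δ_i = (y_(i+1) - y_i)/h_i = -13, 5.
  1·σ_0 + 4·σ_1 + 1·σ_2 = 6(Δ_1 - Δ_0) = 108
Natural end conditions: σ_0 = σ_2 = 0.
Solving the tridiagonal system: σ_0 = 0, σ_1 = 27, σ_2 = 0.
On [1, 2], p'(x) = b_1 + 2c_1·(x - 1) + 3d_1·(x - 1)² with b_1 = Δ_1 - h_1(2σ_1 + σ_2)/6 = -4, c_1 = σ_1/2 = 27/2, d_1 = (σ_2 - σ_1)/(6h_1) = -9/2. So p'(2) = 19/2.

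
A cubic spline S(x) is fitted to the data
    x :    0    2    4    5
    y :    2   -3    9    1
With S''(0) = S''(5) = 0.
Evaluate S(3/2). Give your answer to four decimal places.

Write σ_i for S''(x_i). With h_i = 2, 2, 1 and divided differences Δ_i = -5/2, 6, -8, the continuity of S' gives the tridiagonal system
  2·σ_0 + 8·σ_1 + 2·σ_2 = 6(Δ_1 - Δ_0) = 51
  2·σ_1 + 6·σ_2 + 1·σ_3 = 6(Δ_2 - Δ_1) = -84
Natural end conditions: σ_0 = σ_3 = 0.
Forward elimination and back-substitution give σ_0 = 0, σ_1 = 237/22, σ_2 = -387/22, σ_3 = 0.
On [0, 2], S(x) = 2 - 67/11·x + 0·x² + 79/88·x³.
With x = 3/2: S(3/2) = -2891/704.

-4.1065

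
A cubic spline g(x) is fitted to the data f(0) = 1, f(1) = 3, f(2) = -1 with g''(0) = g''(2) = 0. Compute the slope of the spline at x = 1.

-1

With M_i denoting the second derivative at x_i, h_i = 1, 1, and Δ_i = (y_(i+1) − y_i)/h_i = 2, -4:
  1·M_0 + 4·M_1 + 1·M_2 = 6(Δ_1 - Δ_0) = -36
Natural end conditions: M_0 = M_2 = 0.
Solving: M_0 = 0, M_1 = -9, M_2 = 0.
On [1, 2], g'(x) = b_1 + 2c_1·(x - 1) + 3d_1·(x - 1)² with b_1 = Δ_1 - h_1(2M_1 + M_2)/6 = -1, c_1 = M_1/2 = -9/2, d_1 = (M_2 - M_1)/(6h_1) = 3/2. So g'(1) = -1.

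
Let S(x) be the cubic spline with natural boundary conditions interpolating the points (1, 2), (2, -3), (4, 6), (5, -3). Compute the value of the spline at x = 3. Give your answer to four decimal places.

With m_i denoting the second derivative at x_i, h_i = 1, 2, 1, and Δ_i = (y_(i+1) − y_i)/h_i = -5, 9/2, -9:
  1·m_0 + 6·m_1 + 2·m_2 = 6(Δ_1 - Δ_0) = 57
  2·m_1 + 6·m_2 + 1·m_3 = 6(Δ_2 - Δ_1) = -81
Natural end conditions: m_0 = m_3 = 0.
Solving the tridiagonal system: m_0 = 0, m_1 = 63/4, m_2 = -75/4, m_3 = 0.
On [2, 4], S(x) = -3 + 1/4·(x - 2) + 63/8·(x - 2)² - 23/8·(x - 2)³.
With (x - 2) = 1: S(3) = 9/4.

2.2500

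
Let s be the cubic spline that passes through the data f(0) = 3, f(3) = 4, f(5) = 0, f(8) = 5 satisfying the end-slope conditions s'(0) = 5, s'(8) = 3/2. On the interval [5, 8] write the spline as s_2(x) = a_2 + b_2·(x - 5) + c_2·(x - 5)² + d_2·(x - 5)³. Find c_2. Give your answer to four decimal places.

1.4011

Put M_i = s'' at the i-th knot. Here h = (3, 2, 3) and Δ = (1/3, -2, 5/3), so the interior equations h_(i-1)·M_(i-1) + 2(h_(i-1)+h_i)·M_i + h_i·M_(i+1) = 6(Δ_i − Δ_(i-1)) read
  3·M_0 + 10·M_1 + 2·M_2 = 6(Δ_1 - Δ_0) = -14
  2·M_1 + 10·M_2 + 3·M_3 = 6(Δ_2 - Δ_1) = 22
Clamped end conditions give two more equations: 2h_0·M_0 + h_0·M_1 = 6(Δ_0 - s'(0)) = -28 and h_2·M_2 + 2h_2·M_3 = 6(s'(8) - Δ_2) = -1.
Solving the tridiagonal system: M_0 = -1184/273, M_1 = -60/91, M_2 = 255/91, M_3 = -428/273.
On [5, 8], with s_2(x) = a_2 + b_2·(x - 5) + c_2·(x - 5)² + d_2·(x - 5)³: c_2 = M_2/2 = 255/182, d_2 = (M_3 - M_2)/(6h_2) = -1193/4914, b_2 = Δ_2 - h_2(2M_2 + M_3)/6 = -32/91.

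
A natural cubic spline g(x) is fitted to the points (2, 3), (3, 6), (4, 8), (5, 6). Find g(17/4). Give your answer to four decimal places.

7.8281

Write m_i for g''(x_i). With h_i = 1, 1, 1 and divided differences Δ_i = 3, 2, -2, the continuity of g' gives the tridiagonal system
  1·m_0 + 4·m_1 + 1·m_2 = 6(Δ_1 - Δ_0) = -6
  1·m_1 + 4·m_2 + 1·m_3 = 6(Δ_2 - Δ_1) = -24
Natural end conditions: m_0 = m_3 = 0.
Forward elimination and back-substitution give m_0 = 0, m_1 = 0, m_2 = -6, m_3 = 0.
On [4, 5], g(x) = 8 + 0·(x - 4) - 3·(x - 4)² + 1·(x - 4)³.
With (x - 4) = 1/4: g(17/4) = 501/64.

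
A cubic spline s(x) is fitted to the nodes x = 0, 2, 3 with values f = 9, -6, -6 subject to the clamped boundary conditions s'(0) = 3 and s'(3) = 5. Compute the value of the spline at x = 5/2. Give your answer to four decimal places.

With M_i denoting the second derivative at x_i, h_i = 2, 1, and Δ_i = (y_(i+1) − y_i)/h_i = -15/2, 0:
  2·M_0 + 6·M_1 + 1·M_2 = 6(Δ_1 - Δ_0) = 45
Clamped end conditions give two more equations: 2h_0·M_0 + h_0·M_1 = 6(Δ_0 - s'(0)) = -63 and h_1·M_1 + 2h_1·M_2 = 6(s'(3) - Δ_1) = 30.
Forward elimination and back-substitution give M_0 = -271/12, M_1 = 41/3, M_2 = 49/6.
On [2, 3], s(x) = -6 - 71/12·(x - 2) + 41/6·(x - 2)² - 11/12·(x - 2)³.
With (x - 2) = 1/2: s(5/2) = -707/96.

-7.3646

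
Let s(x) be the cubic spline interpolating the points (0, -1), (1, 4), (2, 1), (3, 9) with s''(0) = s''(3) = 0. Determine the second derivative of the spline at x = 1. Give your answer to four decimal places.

Write σ_i for s''(x_i). With h_i = 1, 1, 1 and divided differences Δ_i = 5, -3, 8, the continuity of s' gives the tridiagonal system
  1·σ_0 + 4·σ_1 + 1·σ_2 = 6(Δ_1 - Δ_0) = -48
  1·σ_1 + 4·σ_2 + 1·σ_3 = 6(Δ_2 - Δ_1) = 66
Natural end conditions: σ_0 = σ_3 = 0.
Forward elimination and back-substitution give σ_0 = 0, σ_1 = -86/5, σ_2 = 104/5, σ_3 = 0.

-17.2000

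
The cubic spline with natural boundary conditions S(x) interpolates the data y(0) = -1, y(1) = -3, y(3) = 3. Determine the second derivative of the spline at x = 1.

5

Put σ_i = S'' at the i-th knot. Here h = (1, 2) and Δ = (-2, 3), so the interior equations h_(i-1)·σ_(i-1) + 2(h_(i-1)+h_i)·σ_i + h_i·σ_(i+1) = 6(Δ_i − Δ_(i-1)) read
  1·σ_0 + 6·σ_1 + 2·σ_2 = 6(Δ_1 - Δ_0) = 30
Natural end conditions: σ_0 = σ_2 = 0.
Solving the tridiagonal system: σ_0 = 0, σ_1 = 5, σ_2 = 0.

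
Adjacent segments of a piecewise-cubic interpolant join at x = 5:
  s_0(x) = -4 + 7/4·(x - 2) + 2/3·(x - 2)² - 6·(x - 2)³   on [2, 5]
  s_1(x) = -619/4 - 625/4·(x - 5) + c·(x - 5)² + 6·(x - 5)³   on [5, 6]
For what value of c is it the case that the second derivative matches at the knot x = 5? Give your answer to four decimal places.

s_0''(x) = 4/3 - 36·(x - 2), so s_0''(5) = -320/3. On the right, s_1''(5) = 2c, so c = -160/3.

-53.3333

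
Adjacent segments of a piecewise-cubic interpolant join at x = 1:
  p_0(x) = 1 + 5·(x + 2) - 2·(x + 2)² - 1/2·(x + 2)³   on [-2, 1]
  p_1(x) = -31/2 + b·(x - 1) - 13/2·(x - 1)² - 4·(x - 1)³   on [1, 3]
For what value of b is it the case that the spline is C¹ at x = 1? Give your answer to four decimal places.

p_0'(x) = 5 - 4·(x + 2) - 3/2·(x + 2)², so p_0'(1) = -41/2. On the right, p_1'(1) = b, so b = -41/2.

-20.5000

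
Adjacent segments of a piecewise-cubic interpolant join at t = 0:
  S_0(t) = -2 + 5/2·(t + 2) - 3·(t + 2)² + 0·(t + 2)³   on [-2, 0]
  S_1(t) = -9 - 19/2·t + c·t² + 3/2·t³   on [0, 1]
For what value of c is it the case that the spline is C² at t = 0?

S_0''(t) = -6 + 0·(t + 2), so S_0''(0) = -6. On the right, S_1''(0) = 2c, so c = -3.

-3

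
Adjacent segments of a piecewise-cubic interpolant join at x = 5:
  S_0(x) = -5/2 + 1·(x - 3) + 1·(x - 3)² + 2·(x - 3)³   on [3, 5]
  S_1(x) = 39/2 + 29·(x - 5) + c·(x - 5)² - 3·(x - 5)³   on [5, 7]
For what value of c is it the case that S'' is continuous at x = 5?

13

S_0''(x) = 2 + 12·(x - 3), so S_0''(5) = 26. On the right, S_1''(5) = 2c, so c = 13.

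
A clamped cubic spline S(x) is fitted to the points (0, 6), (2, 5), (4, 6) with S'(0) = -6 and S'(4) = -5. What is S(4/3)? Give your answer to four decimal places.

Put m_i = S'' at the i-th knot. Here h = (2, 2) and Δ = (-1/2, 1/2), so the interior equations h_(i-1)·m_(i-1) + 2(h_(i-1)+h_i)·m_i + h_i·m_(i+1) = 6(Δ_i − Δ_(i-1)) read
  2·m_0 + 8·m_1 + 2·m_2 = 6(Δ_1 - Δ_0) = 6
Clamped end conditions give two more equations: 2h_0·m_0 + h_0·m_1 = 6(Δ_0 - S'(0)) = 33 and h_1·m_1 + 2h_1·m_2 = 6(S'(4) - Δ_1) = -33.
Solving the tridiagonal system: m_0 = 31/4, m_1 = 1, m_2 = -35/4.
On [0, 2], S(x) = 6 - 6·x + 31/8·x² - 9/16·x³.
With x = 4/3: S(4/3) = 32/9.

3.5556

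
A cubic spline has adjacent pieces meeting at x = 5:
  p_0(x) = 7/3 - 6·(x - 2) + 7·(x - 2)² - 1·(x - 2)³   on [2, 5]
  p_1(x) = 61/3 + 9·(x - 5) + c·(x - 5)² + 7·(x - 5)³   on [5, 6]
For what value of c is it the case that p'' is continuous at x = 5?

p_0''(x) = 14 - 6·(x - 2), so p_0''(5) = -4. On the right, p_1''(5) = 2c, so c = -2.

-2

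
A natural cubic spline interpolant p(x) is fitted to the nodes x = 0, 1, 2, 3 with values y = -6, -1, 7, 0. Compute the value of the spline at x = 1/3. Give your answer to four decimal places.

-4.8667

Write σ_i for p''(x_i). With h_i = 1, 1, 1 and divided differences Δ_i = 5, 8, -7, the continuity of p' gives the tridiagonal system
  1·σ_0 + 4·σ_1 + 1·σ_2 = 6(Δ_1 - Δ_0) = 18
  1·σ_1 + 4·σ_2 + 1·σ_3 = 6(Δ_2 - Δ_1) = -90
Natural end conditions: σ_0 = σ_3 = 0.
Solving the tridiagonal system: σ_0 = 0, σ_1 = 54/5, σ_2 = -126/5, σ_3 = 0.
On [0, 1], p(x) = -6 + 16/5·x + 0·x² + 9/5·x³.
With x = 1/3: p(1/3) = -73/15.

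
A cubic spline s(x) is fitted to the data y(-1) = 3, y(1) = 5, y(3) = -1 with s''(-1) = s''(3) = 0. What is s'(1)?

Put M_i = s'' at the i-th knot. Here h = (2, 2) and Δ = (1, -3), so the interior equations h_(i-1)·M_(i-1) + 2(h_(i-1)+h_i)·M_i + h_i·M_(i+1) = 6(Δ_i − Δ_(i-1)) read
  2·M_0 + 8·M_1 + 2·M_2 = 6(Δ_1 - Δ_0) = -24
Natural end conditions: M_0 = M_2 = 0.
Hence M_0 = 0, M_1 = -3, M_2 = 0.
On [1, 3], s'(x) = b_1 + 2c_1·(x - 1) + 3d_1·(x - 1)² with b_1 = Δ_1 - h_1(2M_1 + M_2)/6 = -1, c_1 = M_1/2 = -3/2, d_1 = (M_2 - M_1)/(6h_1) = 1/4. So s'(1) = -1.

-1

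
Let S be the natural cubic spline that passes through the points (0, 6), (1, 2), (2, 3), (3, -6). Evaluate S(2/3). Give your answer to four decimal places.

2.5926

Let M_i = S''(x_i). Step sizes h_i = 1, 1, 1; slopes of the chords Δ_i = (y_(i+1) - y_i)/h_i = -4, 1, -9.
  1·M_0 + 4·M_1 + 1·M_2 = 6(Δ_1 - Δ_0) = 30
  1·M_1 + 4·M_2 + 1·M_3 = 6(Δ_2 - Δ_1) = -60
Natural end conditions: M_0 = M_3 = 0.
Solving: M_0 = 0, M_1 = 12, M_2 = -18, M_3 = 0.
On [0, 1], S(x) = 6 - 6·x + 0·x² + 2·x³.
With x = 2/3: S(2/3) = 70/27.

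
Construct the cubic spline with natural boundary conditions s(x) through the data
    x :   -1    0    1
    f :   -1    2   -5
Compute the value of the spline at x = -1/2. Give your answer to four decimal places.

1.4375

Put M_i = s'' at the i-th knot. Here h = (1, 1) and Δ = (3, -7), so the interior equations h_(i-1)·M_(i-1) + 2(h_(i-1)+h_i)·M_i + h_i·M_(i+1) = 6(Δ_i − Δ_(i-1)) read
  1·M_0 + 4·M_1 + 1·M_2 = 6(Δ_1 - Δ_0) = -60
Natural end conditions: M_0 = M_2 = 0.
Hence M_0 = 0, M_1 = -15, M_2 = 0.
On [-1, 0], s(x) = -1 + 11/2·(x + 1) + 0·(x + 1)² - 5/2·(x + 1)³.
With (x + 1) = 1/2: s(-1/2) = 23/16.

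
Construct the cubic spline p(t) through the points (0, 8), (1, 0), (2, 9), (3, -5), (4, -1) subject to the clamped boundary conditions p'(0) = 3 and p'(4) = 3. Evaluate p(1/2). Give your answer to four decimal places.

4.3147

Put m_i = p'' at the i-th knot. Here h = (1, 1, 1, 1) and Δ = (-8, 9, -14, 4), so the interior equations h_(i-1)·m_(i-1) + 2(h_(i-1)+h_i)·m_i + h_i·m_(i+1) = 6(Δ_i − Δ_(i-1)) read
  1·m_0 + 4·m_1 + 1·m_2 = 6(Δ_1 - Δ_0) = 102
  1·m_1 + 4·m_2 + 1·m_3 = 6(Δ_2 - Δ_1) = -138
  1·m_2 + 4·m_3 + 1·m_4 = 6(Δ_3 - Δ_2) = 108
Clamped end conditions give two more equations: 2h_0·m_0 + h_0·m_1 = 6(Δ_0 - p'(0)) = -66 and h_3·m_3 + 2h_3·m_4 = 6(p'(4) - Δ_3) = -6.
Solving the tridiagonal system: m_0 = -1707/28, m_1 = 783/14, m_2 = -243/4, m_3 = 687/14, m_4 = -771/28.
On [0, 1], p(t) = 8 + 3·t - 1707/56·t² + 1091/56·t³.
With t = 1/2: p(1/2) = 1933/448.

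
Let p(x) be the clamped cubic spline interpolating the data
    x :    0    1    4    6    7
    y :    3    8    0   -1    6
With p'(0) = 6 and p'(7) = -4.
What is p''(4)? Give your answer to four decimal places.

With σ_i denoting the second derivative at x_i, h_i = 1, 3, 2, 1, and Δ_i = (y_(i+1) − y_i)/h_i = 5, -8/3, -1/2, 7:
  1·σ_0 + 8·σ_1 + 3·σ_2 = 6(Δ_1 - Δ_0) = -46
  3·σ_1 + 10·σ_2 + 2·σ_3 = 6(Δ_2 - Δ_1) = 13
  2·σ_2 + 6·σ_3 + 1·σ_4 = 6(Δ_3 - Δ_2) = 45
Clamped end conditions give two more equations: 2h_0·σ_0 + h_0·σ_1 = 6(Δ_0 - p'(0)) = -6 and h_3·σ_3 + 2h_3·σ_4 = 6(p'(7) - Δ_3) = -66.
Forward elimination and back-substitution give σ_0 = -13/148, σ_1 = -431/74, σ_2 = 101/444, σ_3 = 1565/111, σ_4 = -8891/222.

0.2275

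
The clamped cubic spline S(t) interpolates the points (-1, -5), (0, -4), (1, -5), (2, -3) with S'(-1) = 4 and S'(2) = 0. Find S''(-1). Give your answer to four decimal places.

Let M_i = S''(x_i). Step sizes h_i = 1, 1, 1; slopes of the chords Δ_i = (y_(i+1) - y_i)/h_i = 1, -1, 2.
  1·M_0 + 4·M_1 + 1·M_2 = 6(Δ_1 - Δ_0) = -12
  1·M_1 + 4·M_2 + 1·M_3 = 6(Δ_2 - Δ_1) = 18
Clamped end conditions give two more equations: 2h_0·M_0 + h_0·M_1 = 6(Δ_0 - S'(-1)) = -18 and h_2·M_2 + 2h_2·M_3 = 6(S'(2) - Δ_2) = -12.
Solving: M_0 = -112/15, M_1 = -46/15, M_2 = 116/15, M_3 = -148/15.

-7.4667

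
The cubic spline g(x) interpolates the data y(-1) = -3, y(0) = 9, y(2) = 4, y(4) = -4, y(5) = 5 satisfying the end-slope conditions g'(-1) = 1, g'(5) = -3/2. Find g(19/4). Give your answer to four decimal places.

Put σ_i = g'' at the i-th knot. Here h = (1, 2, 2, 1) and Δ = (12, -5/2, -4, 9), so the interior equations h_(i-1)·σ_(i-1) + 2(h_(i-1)+h_i)·σ_i + h_i·σ_(i+1) = 6(Δ_i − Δ_(i-1)) read
  1·σ_0 + 6·σ_1 + 2·σ_2 = 6(Δ_1 - Δ_0) = -87
  2·σ_1 + 8·σ_2 + 2·σ_3 = 6(Δ_2 - Δ_1) = -9
  2·σ_2 + 6·σ_3 + 1·σ_4 = 6(Δ_3 - Δ_2) = 78
Clamped end conditions give two more equations: 2h_0·σ_0 + h_0·σ_1 = 6(Δ_0 - g'(-1)) = 66 and h_3·σ_3 + 2h_3·σ_4 = 6(g'(5) - Δ_3) = -63.
Solving the tridiagonal system: σ_0 = 5777/132, σ_1 = -1421/66, σ_2 = -19/24, σ_3 = 1333/66, σ_4 = -5491/132.
On [4, 5], g(x) = -4 + 2429/264·(x - 4) + 1333/132·(x - 4)² - 2719/264·(x - 4)³.
With (x - 4) = 3/4: g(19/4) = 23857/5632.

4.2360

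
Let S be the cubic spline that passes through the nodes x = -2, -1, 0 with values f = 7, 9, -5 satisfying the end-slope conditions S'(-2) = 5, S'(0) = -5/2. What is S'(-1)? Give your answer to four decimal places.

Let M_i = S''(x_i). Step sizes h_i = 1, 1; slopes of the chords Δ_i = (y_(i+1) - y_i)/h_i = 2, -14.
  1·M_0 + 4·M_1 + 1·M_2 = 6(Δ_1 - Δ_0) = -96
Clamped end conditions give two more equations: 2h_0·M_0 + h_0·M_1 = 6(Δ_0 - S'(-2)) = -18 and h_1·M_1 + 2h_1·M_2 = 6(S'(0) - Δ_1) = 69.
Solving the tridiagonal system: M_0 = 45/4, M_1 = -81/2, M_2 = 219/4.
On [-1, 0], S'(x) = b_1 + 2c_1·(x + 1) + 3d_1·(x + 1)² with b_1 = Δ_1 - h_1(2M_1 + M_2)/6 = -77/8, c_1 = M_1/2 = -81/4, d_1 = (M_2 - M_1)/(6h_1) = 127/8. So S'(-1) = -77/8.

-9.6250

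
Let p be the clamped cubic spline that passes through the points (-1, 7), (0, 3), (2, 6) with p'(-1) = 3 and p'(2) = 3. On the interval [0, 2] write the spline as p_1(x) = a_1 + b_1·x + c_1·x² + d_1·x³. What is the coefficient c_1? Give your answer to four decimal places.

Write m_i for p''(x_i). With h_i = 1, 2 and divided differences Δ_i = -4, 3/2, the continuity of p' gives the tridiagonal system
  1·m_0 + 6·m_1 + 2·m_2 = 6(Δ_1 - Δ_0) = 33
Clamped end conditions give two more equations: 2h_0·m_0 + h_0·m_1 = 6(Δ_0 - p'(-1)) = -42 and h_1·m_1 + 2h_1·m_2 = 6(p'(2) - Δ_1) = 9.
Solving: m_0 = -53/2, m_1 = 11, m_2 = -13/4.
On [0, 2], with p_1(x) = a_1 + b_1·x + c_1·x² + d_1·x³: c_1 = m_1/2 = 11/2, d_1 = (m_2 - m_1)/(6h_1) = -19/16, b_1 = Δ_1 - h_1(2m_1 + m_2)/6 = -19/4.

5.5000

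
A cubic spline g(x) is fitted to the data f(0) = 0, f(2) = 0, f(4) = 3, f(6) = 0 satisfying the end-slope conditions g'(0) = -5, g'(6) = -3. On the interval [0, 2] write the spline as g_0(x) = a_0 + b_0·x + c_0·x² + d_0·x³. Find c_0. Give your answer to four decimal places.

Write M_i for g''(x_i). With h_i = 2, 2, 2 and divided differences Δ_i = 0, 3/2, -3/2, the continuity of g' gives the tridiagonal system
  2·M_0 + 8·M_1 + 2·M_2 = 6(Δ_1 - Δ_0) = 9
  2·M_1 + 8·M_2 + 2·M_3 = 6(Δ_2 - Δ_1) = -18
Clamped end conditions give two more equations: 2h_0·M_0 + h_0·M_1 = 6(Δ_0 - g'(0)) = 30 and h_2·M_2 + 2h_2·M_3 = 6(g'(6) - Δ_2) = -9.
Solving the tridiagonal system: M_0 = 23/3, M_1 = -1/3, M_2 = -11/6, M_3 = -4/3.
On [0, 2], with g_0(x) = a_0 + b_0·x + c_0·x² + d_0·x³: c_0 = M_0/2 = 23/6, d_0 = (M_1 - M_0)/(6h_0) = -2/3, b_0 = Δ_0 - h_0(2M_0 + M_1)/6 = -5.

3.8333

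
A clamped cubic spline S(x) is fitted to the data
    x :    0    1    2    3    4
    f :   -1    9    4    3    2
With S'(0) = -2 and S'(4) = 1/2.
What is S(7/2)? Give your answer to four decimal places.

Write m_i for S''(x_i). With h_i = 1, 1, 1, 1 and divided differences Δ_i = 10, -5, -1, -1, the continuity of S' gives the tridiagonal system
  1·m_0 + 4·m_1 + 1·m_2 = 6(Δ_1 - Δ_0) = -90
  1·m_1 + 4·m_2 + 1·m_3 = 6(Δ_2 - Δ_1) = 24
  1·m_2 + 4·m_3 + 1·m_4 = 6(Δ_3 - Δ_2) = 0
Clamped end conditions give two more equations: 2h_0·m_0 + h_0·m_1 = 6(Δ_0 - S'(0)) = 72 and h_3·m_3 + 2h_3·m_4 = 6(S'(4) - Δ_3) = 9.
Hence m_0 = 3167/56, m_1 = -1151/28, m_2 = 143/8, m_3 = -179/28, m_4 = 431/56.
On [3, 4], S(x) = 3 - 17/112·(x - 3) - 179/56·(x - 3)² + 263/112·(x - 3)³.
With (x - 3) = 1/2: S(7/2) = 2167/896.

2.4185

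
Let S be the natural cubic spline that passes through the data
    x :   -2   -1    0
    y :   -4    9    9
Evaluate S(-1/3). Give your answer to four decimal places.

9.9630

Let M_i = S''(x_i). Step sizes h_i = 1, 1; slopes of the chords Δ_i = (y_(i+1) - y_i)/h_i = 13, 0.
  1·M_0 + 4·M_1 + 1·M_2 = 6(Δ_1 - Δ_0) = -78
Natural end conditions: M_0 = M_2 = 0.
Hence M_0 = 0, M_1 = -39/2, M_2 = 0.
On [-1, 0], S(x) = 9 + 13/2·(x + 1) - 39/4·(x + 1)² + 13/4·(x + 1)³.
With (x + 1) = 2/3: S(-1/3) = 269/27.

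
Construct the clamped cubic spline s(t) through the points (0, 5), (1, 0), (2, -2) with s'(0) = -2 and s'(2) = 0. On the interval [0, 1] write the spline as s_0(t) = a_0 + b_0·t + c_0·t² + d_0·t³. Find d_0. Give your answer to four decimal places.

With M_i denoting the second derivative at x_i, h_i = 1, 1, and Δ_i = (y_(i+1) − y_i)/h_i = -5, -2:
  1·M_0 + 4·M_1 + 1·M_2 = 6(Δ_1 - Δ_0) = 18
Clamped end conditions give two more equations: 2h_0·M_0 + h_0·M_1 = 6(Δ_0 - s'(0)) = -18 and h_1·M_1 + 2h_1·M_2 = 6(s'(2) - Δ_1) = 12.
Solving the tridiagonal system: M_0 = -25/2, M_1 = 7, M_2 = 5/2.
On [0, 1], with s_0(t) = a_0 + b_0·t + c_0·t² + d_0·t³: c_0 = M_0/2 = -25/4, d_0 = (M_1 - M_0)/(6h_0) = 13/4, b_0 = Δ_0 - h_0(2M_0 + M_1)/6 = -2.

3.2500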